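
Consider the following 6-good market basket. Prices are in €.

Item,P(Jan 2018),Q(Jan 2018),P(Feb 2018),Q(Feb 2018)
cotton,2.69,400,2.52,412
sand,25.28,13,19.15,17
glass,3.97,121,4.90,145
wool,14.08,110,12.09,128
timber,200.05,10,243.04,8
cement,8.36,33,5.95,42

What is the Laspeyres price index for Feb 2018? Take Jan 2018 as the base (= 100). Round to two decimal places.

101.69

Laspeyres price index uses base-period quantities as weights.
ΣP(Feb 2018)·Q(Jan 2018) = 2.52×400 + 19.15×13 + 4.90×121 + 12.09×110 + 243.04×10 + 5.95×33 = 1008 + 248.95 + 592.9 + 1329.9 + 2430.4 + 196.35 = 5806.5
ΣP(Jan 2018)·Q(Jan 2018) = 2.69×400 + 25.28×13 + 3.97×121 + 14.08×110 + 200.05×10 + 8.36×33 = 1076 + 328.64 + 480.37 + 1548.8 + 2000.5 + 275.88 = 5710.19
Index = 5806.5 / 5710.19 × 100 = 101.6866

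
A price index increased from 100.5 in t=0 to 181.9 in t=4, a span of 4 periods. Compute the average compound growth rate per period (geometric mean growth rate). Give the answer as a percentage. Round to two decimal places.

15.99%

Growth factor = (181.9/100.5)^(1/4) = (1.809950)^(1/4) = 1.159890
Growth rate = 1.159890 − 1 = 0.159890 = 15.9890%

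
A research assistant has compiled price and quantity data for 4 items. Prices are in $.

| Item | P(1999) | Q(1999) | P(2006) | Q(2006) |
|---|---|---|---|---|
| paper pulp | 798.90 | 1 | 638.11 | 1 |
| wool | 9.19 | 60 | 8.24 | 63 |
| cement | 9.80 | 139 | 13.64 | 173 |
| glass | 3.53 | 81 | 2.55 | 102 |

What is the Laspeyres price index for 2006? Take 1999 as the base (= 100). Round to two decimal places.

Laspeyres price index uses base-period quantities as weights.
ΣP(2006)·Q(1999) = 638.11×1 + 8.24×60 + 13.64×139 + 2.55×81 = 638.11 + 494.4 + 1895.96 + 206.55 = 3235.02
ΣP(1999)·Q(1999) = 798.90×1 + 9.19×60 + 9.80×139 + 3.53×81 = 798.9 + 551.4 + 1362.2 + 285.93 = 2998.43
Index = 3235.02 / 2998.43 × 100 = 107.8905

107.89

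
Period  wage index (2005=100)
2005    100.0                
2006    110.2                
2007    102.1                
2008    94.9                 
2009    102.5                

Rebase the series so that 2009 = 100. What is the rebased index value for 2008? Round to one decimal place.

Rebased(2008) = 94.9 / 102.5 × 100 = 92.5854

92.6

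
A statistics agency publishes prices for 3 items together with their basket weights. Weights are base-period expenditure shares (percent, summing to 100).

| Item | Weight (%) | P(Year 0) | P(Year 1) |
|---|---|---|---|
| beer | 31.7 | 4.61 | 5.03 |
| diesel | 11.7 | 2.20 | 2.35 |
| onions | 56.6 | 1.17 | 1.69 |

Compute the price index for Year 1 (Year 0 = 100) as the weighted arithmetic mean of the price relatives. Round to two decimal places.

128.84

beer: 31.7 × (5.03/4.61) = 31.7 × 1.091106 = 34.5881
diesel: 11.7 × (2.35/2.20) = 11.7 × 1.068182 = 12.4977
onions: 56.6 × (1.69/1.17) = 56.6 × 1.444444 = 81.7556
Index = Σ wᵢ·(p₁ᵢ/p₀ᵢ) = 34.5881 + 12.4977 + 81.7556 = 128.8414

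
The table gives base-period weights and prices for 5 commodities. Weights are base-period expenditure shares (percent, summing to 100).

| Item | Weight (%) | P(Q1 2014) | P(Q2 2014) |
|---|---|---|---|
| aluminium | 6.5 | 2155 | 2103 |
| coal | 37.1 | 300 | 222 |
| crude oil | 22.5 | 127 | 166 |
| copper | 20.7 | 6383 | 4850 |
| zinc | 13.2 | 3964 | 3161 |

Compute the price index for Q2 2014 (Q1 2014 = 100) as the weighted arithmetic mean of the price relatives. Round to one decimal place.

89.5

aluminium: 6.5 × (2103/2155) = 6.5 × 0.975870 = 6.3432
coal: 37.1 × (222/300) = 37.1 × 0.740000 = 27.4540
crude oil: 22.5 × (166/127) = 22.5 × 1.307087 = 29.4094
copper: 20.7 × (4850/6383) = 20.7 × 0.759831 = 15.7285
zinc: 13.2 × (3161/3964) = 13.2 × 0.797427 = 10.5260
Index = Σ wᵢ·(p₁ᵢ/p₀ᵢ) = 6.3432 + 27.4540 + 29.4094 + 15.7285 + 10.5260 = 89.4611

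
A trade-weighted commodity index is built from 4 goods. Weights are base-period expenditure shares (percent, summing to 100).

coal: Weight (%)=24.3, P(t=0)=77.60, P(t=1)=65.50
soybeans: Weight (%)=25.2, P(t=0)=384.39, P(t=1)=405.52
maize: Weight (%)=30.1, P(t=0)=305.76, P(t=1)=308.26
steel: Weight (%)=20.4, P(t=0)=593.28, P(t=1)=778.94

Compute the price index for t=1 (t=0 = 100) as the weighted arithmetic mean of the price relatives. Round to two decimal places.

coal: 24.3 × (65.50/77.60) = 24.3 × 0.844072 = 20.5110
soybeans: 25.2 × (405.52/384.39) = 25.2 × 1.054970 = 26.5852
maize: 30.1 × (308.26/305.76) = 30.1 × 1.008176 = 30.3461
steel: 20.4 × (778.94/593.28) = 20.4 × 1.312938 = 26.7839
Index = Σ wᵢ·(p₁ᵢ/p₀ᵢ) = 20.5110 + 26.5852 + 30.3461 + 26.7839 = 104.2263

104.23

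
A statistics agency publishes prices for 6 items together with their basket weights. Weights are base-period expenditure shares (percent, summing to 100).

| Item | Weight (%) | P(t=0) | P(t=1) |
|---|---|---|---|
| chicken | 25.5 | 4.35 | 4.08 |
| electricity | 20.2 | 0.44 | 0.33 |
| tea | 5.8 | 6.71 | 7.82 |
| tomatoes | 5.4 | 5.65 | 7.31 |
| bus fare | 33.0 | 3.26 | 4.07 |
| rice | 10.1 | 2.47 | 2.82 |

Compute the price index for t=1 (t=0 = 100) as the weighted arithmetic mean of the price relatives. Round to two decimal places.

chicken: 25.5 × (4.08/4.35) = 25.5 × 0.937931 = 23.9172
electricity: 20.2 × (0.33/0.44) = 20.2 × 0.750000 = 15.1500
tea: 5.8 × (7.82/6.71) = 5.8 × 1.165425 = 6.7595
tomatoes: 5.4 × (7.31/5.65) = 5.4 × 1.293805 = 6.9865
bus fare: 33.0 × (4.07/3.26) = 33.0 × 1.248466 = 41.1994
rice: 10.1 × (2.82/2.47) = 10.1 × 1.141700 = 11.5312
Index = Σ wᵢ·(p₁ᵢ/p₀ᵢ) = 23.9172 + 15.1500 + 6.7595 + 6.9865 + 41.1994 + 11.5312 = 105.5438

105.54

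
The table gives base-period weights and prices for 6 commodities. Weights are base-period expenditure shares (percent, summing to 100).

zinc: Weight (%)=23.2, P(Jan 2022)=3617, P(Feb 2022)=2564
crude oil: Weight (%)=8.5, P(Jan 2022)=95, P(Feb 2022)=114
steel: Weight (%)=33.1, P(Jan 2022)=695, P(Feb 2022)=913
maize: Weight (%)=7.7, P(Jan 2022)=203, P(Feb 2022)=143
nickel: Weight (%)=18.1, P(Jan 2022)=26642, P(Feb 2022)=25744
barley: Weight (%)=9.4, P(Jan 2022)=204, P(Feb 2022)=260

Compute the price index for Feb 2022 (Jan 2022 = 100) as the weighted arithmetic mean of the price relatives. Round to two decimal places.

105.02

zinc: 23.2 × (2564/3617) = 23.2 × 0.708875 = 16.4459
crude oil: 8.5 × (114/95) = 8.5 × 1.200000 = 10.2000
steel: 33.1 × (913/695) = 33.1 × 1.313669 = 43.4824
maize: 7.7 × (143/203) = 7.7 × 0.704433 = 5.4241
nickel: 18.1 × (25744/26642) = 18.1 × 0.966294 = 17.4899
barley: 9.4 × (260/204) = 9.4 × 1.274510 = 11.9804
Index = Σ wᵢ·(p₁ᵢ/p₀ᵢ) = 16.4459 + 10.2000 + 43.4824 + 5.4241 + 17.4899 + 11.9804 = 105.0228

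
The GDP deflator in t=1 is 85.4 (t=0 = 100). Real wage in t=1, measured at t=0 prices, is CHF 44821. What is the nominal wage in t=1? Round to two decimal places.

Nominal = Real × (Index/100) = 44821 × (85.4/100)
        = 44821 × 0.854 = 38277.1340

38277.13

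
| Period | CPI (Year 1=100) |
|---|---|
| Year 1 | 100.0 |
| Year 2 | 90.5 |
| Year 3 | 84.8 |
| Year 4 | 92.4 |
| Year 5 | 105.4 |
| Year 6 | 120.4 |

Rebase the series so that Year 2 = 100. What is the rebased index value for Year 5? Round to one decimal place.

116.5

Rebased(Year 5) = 105.4 / 90.5 × 100 = 116.4641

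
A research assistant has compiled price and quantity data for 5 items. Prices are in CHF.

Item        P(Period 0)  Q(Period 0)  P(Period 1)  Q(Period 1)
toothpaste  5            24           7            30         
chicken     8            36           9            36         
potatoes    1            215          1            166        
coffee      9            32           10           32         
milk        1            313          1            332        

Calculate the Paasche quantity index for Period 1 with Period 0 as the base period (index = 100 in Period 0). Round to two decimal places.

Paasche quantity index uses current-period prices as weights.
ΣP(Period 1)·Q(Period 1) = 7×30 + 9×36 + 1×166 + 10×32 + 1×332 = 210 + 324 + 166 + 320 + 332 = 1352
ΣP(Period 1)·Q(Period 0) = 7×24 + 9×36 + 1×215 + 10×32 + 1×313 = 168 + 324 + 215 + 320 + 313 = 1340
Index = 1352 / 1340 × 100 = 100.8955

100.90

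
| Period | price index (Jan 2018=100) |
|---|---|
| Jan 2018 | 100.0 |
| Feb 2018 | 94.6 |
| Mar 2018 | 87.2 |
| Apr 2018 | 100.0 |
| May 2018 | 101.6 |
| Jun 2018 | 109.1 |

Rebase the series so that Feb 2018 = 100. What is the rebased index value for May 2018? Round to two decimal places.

107.40

Rebased(May 2018) = 101.6 / 94.6 × 100 = 107.3996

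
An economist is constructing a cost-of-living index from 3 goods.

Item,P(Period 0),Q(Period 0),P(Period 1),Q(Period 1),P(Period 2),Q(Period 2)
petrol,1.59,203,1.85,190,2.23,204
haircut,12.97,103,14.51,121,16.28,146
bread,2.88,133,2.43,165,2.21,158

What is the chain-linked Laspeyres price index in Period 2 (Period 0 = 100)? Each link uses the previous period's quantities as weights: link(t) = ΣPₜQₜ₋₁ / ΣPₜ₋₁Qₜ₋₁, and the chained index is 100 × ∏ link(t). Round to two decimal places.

Link Period 0→Period 1:
ΣP(Period 1)Q(Period 0) = 1.85×203 + 14.51×103 + 2.43×133 = 375.55 + 1494.53 + 323.19 = 2193.27
ΣP(Period 0)Q(Period 0) = 1.59×203 + 12.97×103 + 2.88×133 = 322.77 + 1335.91 + 383.04 = 2041.72
link = 2193.27/2041.72 = 1.074227
Link Period 1→Period 2:
ΣP(Period 2)Q(Period 1) = 2.23×190 + 16.28×121 + 2.21×165 = 423.7 + 1969.88 + 364.65 = 2758.23
ΣP(Period 1)Q(Period 1) = 1.85×190 + 14.51×121 + 2.43×165 = 351.5 + 1755.71 + 400.95 = 2508.16
link = 2758.23/2508.16 = 1.099703
Chained index = 100 × 1.074227 × 1.099703 = 118.1330

118.13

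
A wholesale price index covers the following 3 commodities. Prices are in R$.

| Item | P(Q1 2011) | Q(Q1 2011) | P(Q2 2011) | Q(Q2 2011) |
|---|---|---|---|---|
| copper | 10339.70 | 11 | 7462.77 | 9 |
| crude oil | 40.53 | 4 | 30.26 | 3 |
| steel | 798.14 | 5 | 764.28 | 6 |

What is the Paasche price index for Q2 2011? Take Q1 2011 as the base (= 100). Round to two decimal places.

73.33

Paasche price index uses current-period quantities as weights.
ΣP(Q2 2011)·Q(Q2 2011) = 7462.77×9 + 30.26×3 + 764.28×6 = 67164.93 + 90.78 + 4585.68 = 71841.39
ΣP(Q1 2011)·Q(Q2 2011) = 10339.70×9 + 40.53×3 + 798.14×6 = 93057.3 + 121.59 + 4788.84 = 97967.73
Index = 71841.39 / 97967.73 × 100 = 73.3317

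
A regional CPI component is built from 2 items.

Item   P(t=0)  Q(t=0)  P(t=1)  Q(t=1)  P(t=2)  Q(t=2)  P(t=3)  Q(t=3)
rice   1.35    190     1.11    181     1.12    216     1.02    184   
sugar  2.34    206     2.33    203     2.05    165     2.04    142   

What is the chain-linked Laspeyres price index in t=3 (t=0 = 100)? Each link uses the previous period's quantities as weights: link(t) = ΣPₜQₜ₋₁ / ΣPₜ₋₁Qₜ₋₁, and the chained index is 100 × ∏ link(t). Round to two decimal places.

Link t=0→t=1:
ΣP(t=1)Q(t=0) = 1.11×190 + 2.33×206 = 210.9 + 479.98 = 690.88
ΣP(t=0)Q(t=0) = 1.35×190 + 2.34×206 = 256.5 + 482.04 = 738.54
link = 690.88/738.54 = 0.935467
Link t=1→t=2:
ΣP(t=2)Q(t=1) = 1.12×181 + 2.05×203 = 202.72 + 416.15 = 618.87
ΣP(t=1)Q(t=1) = 1.11×181 + 2.33×203 = 200.91 + 472.99 = 673.9
link = 618.87/673.9 = 0.918341
Link t=2→t=3:
ΣP(t=3)Q(t=2) = 1.02×216 + 2.04×165 = 220.32 + 336.6 = 556.92
ΣP(t=2)Q(t=2) = 1.12×216 + 2.05×165 = 241.92 + 338.25 = 580.17
link = 556.92/580.17 = 0.959926
Chained index = 100 × 0.935467 × 0.918341 × 0.959926 = 82.4651

82.47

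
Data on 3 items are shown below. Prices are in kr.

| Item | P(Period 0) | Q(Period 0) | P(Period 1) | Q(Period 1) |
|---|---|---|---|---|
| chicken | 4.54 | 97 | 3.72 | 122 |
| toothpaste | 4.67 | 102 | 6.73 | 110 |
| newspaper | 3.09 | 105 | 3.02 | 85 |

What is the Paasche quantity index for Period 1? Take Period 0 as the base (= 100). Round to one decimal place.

Paasche quantity index uses current-period prices as weights.
ΣP(Period 1)·Q(Period 1) = 3.72×122 + 6.73×110 + 3.02×85 = 453.84 + 740.3 + 256.7 = 1450.84
ΣP(Period 1)·Q(Period 0) = 3.72×97 + 6.73×102 + 3.02×105 = 360.84 + 686.46 + 317.1 = 1364.4
Index = 1450.84 / 1364.4 × 100 = 106.3354

106.3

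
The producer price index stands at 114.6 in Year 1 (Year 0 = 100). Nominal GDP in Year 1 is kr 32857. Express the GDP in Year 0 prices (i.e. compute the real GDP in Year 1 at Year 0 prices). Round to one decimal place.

28671.0

Real = Nominal ÷ (Index/100) = 32857 ÷ (114.6/100)
     = 32857 ÷ 1.146 = 28671.0297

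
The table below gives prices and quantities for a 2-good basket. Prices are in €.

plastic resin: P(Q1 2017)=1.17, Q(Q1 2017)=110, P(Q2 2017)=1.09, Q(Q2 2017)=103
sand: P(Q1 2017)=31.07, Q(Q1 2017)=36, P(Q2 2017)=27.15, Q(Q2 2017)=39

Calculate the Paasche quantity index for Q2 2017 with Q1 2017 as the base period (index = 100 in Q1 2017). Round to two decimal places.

Paasche quantity index uses current-period prices as weights.
ΣP(Q2 2017)·Q(Q2 2017) = 1.09×103 + 27.15×39 = 112.27 + 1058.85 = 1171.12
ΣP(Q2 2017)·Q(Q1 2017) = 1.09×110 + 27.15×36 = 119.9 + 977.4 = 1097.3
Index = 1171.12 / 1097.3 × 100 = 106.7274

106.73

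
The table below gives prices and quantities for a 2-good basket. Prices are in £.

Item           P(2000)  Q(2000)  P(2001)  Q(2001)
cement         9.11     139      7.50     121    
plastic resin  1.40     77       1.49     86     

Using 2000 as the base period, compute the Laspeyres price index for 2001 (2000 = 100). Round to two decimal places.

84.22

Laspeyres price index uses base-period quantities as weights.
ΣP(2001)·Q(2000) = 7.50×139 + 1.49×77 = 1042.5 + 114.73 = 1157.23
ΣP(2000)·Q(2000) = 9.11×139 + 1.40×77 = 1266.29 + 107.8 = 1374.09
Index = 1157.23 / 1374.09 × 100 = 84.2179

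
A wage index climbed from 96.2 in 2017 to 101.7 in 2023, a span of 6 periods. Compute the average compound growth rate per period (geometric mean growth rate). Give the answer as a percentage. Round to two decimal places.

Growth factor = (101.7/96.2)^(1/6) = (1.057173)^(1/6) = 1.009309
Growth rate = 1.009309 − 1 = 0.009309 = 0.9309%

0.93%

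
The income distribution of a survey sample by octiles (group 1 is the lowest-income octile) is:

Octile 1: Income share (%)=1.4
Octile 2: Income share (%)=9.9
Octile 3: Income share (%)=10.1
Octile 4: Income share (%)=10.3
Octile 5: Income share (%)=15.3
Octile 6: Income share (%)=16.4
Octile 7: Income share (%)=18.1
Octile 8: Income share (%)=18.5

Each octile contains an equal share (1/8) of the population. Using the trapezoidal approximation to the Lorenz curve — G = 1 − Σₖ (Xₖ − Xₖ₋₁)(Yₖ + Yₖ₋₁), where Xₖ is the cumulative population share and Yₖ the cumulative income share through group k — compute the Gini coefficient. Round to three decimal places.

Cumulative income shares Yₖ: 0.0140, 0.1130, 0.2140, 0.3170, 0.4700, 0.6340, 0.8150, 1.0000
Σ (Xₖ−Xₖ₋₁)(Yₖ+Yₖ₋₁) = (1/8)(0.0140+0.0000) + (1/8)(0.1130+0.0140) + (1/8)(0.2140+0.1130) + (1/8)(0.3170+0.2140) + (1/8)(0.4700+0.3170) + (1/8)(0.6340+0.4700) + (1/8)(0.8150+0.6340) + (1/8)(1.0000+0.8150)
  = 0.0017 + 0.0159 + 0.0409 + 0.0664 + 0.0984 + 0.1380 + 0.1811 + 0.2269 = 0.7692
G = 1 − 0.7692 = 0.2308

0.231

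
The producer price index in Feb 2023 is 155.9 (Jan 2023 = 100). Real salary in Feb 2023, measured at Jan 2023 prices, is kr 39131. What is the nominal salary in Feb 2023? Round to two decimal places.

61005.23

Nominal = Real × (Index/100) = 39131 × (155.9/100)
        = 39131 × 1.559 = 61005.2290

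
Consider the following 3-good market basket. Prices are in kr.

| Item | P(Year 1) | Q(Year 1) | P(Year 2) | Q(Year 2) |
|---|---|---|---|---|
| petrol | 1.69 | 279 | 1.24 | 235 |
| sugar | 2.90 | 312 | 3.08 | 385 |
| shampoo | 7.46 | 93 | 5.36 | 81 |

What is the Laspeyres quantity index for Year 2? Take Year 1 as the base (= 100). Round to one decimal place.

Laspeyres quantity index uses base-period prices as weights.
ΣP(Year 1)·Q(Year 2) = 1.69×235 + 2.90×385 + 7.46×81 = 397.15 + 1116.5 + 604.26 = 2117.91
ΣP(Year 1)·Q(Year 1) = 1.69×279 + 2.90×312 + 7.46×93 = 471.51 + 904.8 + 693.78 = 2070.09
Index = 2117.91 / 2070.09 × 100 = 102.3100

102.3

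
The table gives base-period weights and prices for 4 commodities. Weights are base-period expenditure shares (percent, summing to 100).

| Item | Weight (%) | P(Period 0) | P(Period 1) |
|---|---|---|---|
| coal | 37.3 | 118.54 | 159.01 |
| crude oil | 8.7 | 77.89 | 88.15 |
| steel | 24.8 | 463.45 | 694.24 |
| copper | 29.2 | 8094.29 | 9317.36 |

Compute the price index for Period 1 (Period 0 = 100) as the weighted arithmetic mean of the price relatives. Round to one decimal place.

coal: 37.3 × (159.01/118.54) = 37.3 × 1.341404 = 50.0344
crude oil: 8.7 × (88.15/77.89) = 8.7 × 1.131724 = 9.8460
steel: 24.8 × (694.24/463.45) = 24.8 × 1.497983 = 37.1500
copper: 29.2 × (9317.36/8094.29) = 29.2 × 1.151103 = 33.6122
Index = Σ wᵢ·(p₁ᵢ/p₀ᵢ) = 50.0344 + 9.8460 + 37.1500 + 33.6122 = 130.6425

130.6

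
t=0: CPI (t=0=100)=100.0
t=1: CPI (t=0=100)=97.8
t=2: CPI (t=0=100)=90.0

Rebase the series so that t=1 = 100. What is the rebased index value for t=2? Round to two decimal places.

Rebased(t=2) = 90.0 / 97.8 × 100 = 92.0245

92.02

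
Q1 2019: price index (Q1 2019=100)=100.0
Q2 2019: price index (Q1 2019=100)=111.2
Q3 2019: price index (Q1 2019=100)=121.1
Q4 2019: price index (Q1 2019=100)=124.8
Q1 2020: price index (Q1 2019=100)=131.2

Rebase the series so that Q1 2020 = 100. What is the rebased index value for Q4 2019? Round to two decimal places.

95.12

Rebased(Q4 2019) = 124.8 / 131.2 × 100 = 95.1220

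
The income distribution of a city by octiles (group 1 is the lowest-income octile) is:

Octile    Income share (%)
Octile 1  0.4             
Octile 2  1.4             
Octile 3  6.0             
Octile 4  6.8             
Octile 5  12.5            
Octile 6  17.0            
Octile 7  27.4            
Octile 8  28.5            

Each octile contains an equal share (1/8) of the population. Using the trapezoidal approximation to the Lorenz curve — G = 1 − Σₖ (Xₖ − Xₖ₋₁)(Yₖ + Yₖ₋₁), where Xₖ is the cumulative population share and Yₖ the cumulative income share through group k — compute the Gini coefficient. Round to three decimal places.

0.457

Cumulative income shares Yₖ: 0.0040, 0.0180, 0.0780, 0.1460, 0.2710, 0.4410, 0.7150, 1.0000
Σ (Xₖ−Xₖ₋₁)(Yₖ+Yₖ₋₁) = (1/8)(0.0040+0.0000) + (1/8)(0.0180+0.0040) + (1/8)(0.0780+0.0180) + (1/8)(0.1460+0.0780) + (1/8)(0.2710+0.1460) + (1/8)(0.4410+0.2710) + (1/8)(0.7150+0.4410) + (1/8)(1.0000+0.7150)
  = 0.0005 + 0.0027 + 0.0120 + 0.0280 + 0.0521 + 0.0890 + 0.1445 + 0.2144 = 0.5433
G = 1 − 0.5433 = 0.4567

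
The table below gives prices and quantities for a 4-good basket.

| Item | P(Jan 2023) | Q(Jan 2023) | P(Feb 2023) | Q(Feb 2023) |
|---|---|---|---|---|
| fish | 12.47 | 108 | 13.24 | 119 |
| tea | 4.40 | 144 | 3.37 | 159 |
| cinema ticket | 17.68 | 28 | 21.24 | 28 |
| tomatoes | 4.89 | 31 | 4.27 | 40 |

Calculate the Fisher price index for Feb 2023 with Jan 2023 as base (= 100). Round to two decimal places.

Laspeyres component (base-period weights):
ΣP(Feb 2023)Q(Jan 2023) = 13.24×108 + 3.37×144 + 21.24×28 + 4.27×31 = 1429.92 + 485.28 + 594.72 + 132.37 = 2642.29
ΣP(Jan 2023)Q(Jan 2023) = 12.47×108 + 4.40×144 + 17.68×28 + 4.89×31 = 1346.76 + 633.6 + 495.04 + 151.59 = 2626.99
L = 2642.29 / 2626.99 × 100 = 100.5824
Paasche component (current-period weights):
ΣP(Feb 2023)Q(Feb 2023) = 13.24×119 + 3.37×159 + 21.24×28 + 4.27×40 = 1575.56 + 535.83 + 594.72 + 170.8 = 2876.91
ΣP(Jan 2023)Q(Feb 2023) = 12.47×119 + 4.40×159 + 17.68×28 + 4.89×40 = 1483.93 + 699.6 + 495.04 + 195.6 = 2874.17
P = 2876.91 / 2874.17 × 100 = 100.0953
Fisher = √(L × P) = √(100.5824 × 100.0953) = 100.3386

100.34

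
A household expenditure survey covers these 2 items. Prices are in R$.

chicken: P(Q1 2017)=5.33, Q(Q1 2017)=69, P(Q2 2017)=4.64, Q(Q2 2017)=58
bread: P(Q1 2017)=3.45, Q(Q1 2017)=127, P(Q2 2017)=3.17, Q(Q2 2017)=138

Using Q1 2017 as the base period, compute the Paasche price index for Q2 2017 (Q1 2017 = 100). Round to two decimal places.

Paasche price index uses current-period quantities as weights.
ΣP(Q2 2017)·Q(Q2 2017) = 4.64×58 + 3.17×138 = 269.12 + 437.46 = 706.58
ΣP(Q1 2017)·Q(Q2 2017) = 5.33×58 + 3.45×138 = 309.14 + 476.1 = 785.24
Index = 706.58 / 785.24 × 100 = 89.9827

89.98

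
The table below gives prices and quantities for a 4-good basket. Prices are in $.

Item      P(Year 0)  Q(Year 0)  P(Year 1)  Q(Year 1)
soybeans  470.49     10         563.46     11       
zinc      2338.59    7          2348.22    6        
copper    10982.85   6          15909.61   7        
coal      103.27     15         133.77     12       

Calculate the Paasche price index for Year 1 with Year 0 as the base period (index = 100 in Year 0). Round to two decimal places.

Paasche price index uses current-period quantities as weights.
ΣP(Year 1)·Q(Year 1) = 563.46×11 + 2348.22×6 + 15909.61×7 + 133.77×12 = 6198.06 + 14089.32 + 111367.27 + 1605.24 = 133259.89
ΣP(Year 0)·Q(Year 1) = 470.49×11 + 2338.59×6 + 10982.85×7 + 103.27×12 = 5175.39 + 14031.54 + 76879.95 + 1239.24 = 97326.12
Index = 133259.89 / 97326.12 × 100 = 136.9210

136.92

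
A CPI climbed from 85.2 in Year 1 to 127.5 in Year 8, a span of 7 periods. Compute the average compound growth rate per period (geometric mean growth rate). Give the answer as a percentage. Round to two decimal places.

5.93%

Growth factor = (127.5/85.2)^(1/7) = (1.496479)^(1/7) = 1.059278
Growth rate = 1.059278 − 1 = 0.059278 = 5.9278%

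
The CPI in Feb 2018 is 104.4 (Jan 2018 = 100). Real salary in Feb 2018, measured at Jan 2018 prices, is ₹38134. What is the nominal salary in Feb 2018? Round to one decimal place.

Nominal = Real × (Index/100) = 38134 × (104.4/100)
        = 38134 × 1.044 = 39811.8960

39811.9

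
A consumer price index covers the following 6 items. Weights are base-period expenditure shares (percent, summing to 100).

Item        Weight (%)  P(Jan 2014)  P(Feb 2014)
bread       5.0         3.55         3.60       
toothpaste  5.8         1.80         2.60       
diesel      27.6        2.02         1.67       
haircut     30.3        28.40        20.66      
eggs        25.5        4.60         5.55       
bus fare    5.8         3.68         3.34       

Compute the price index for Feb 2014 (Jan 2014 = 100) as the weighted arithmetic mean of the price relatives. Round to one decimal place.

bread: 5.0 × (3.60/3.55) = 5.0 × 1.014085 = 5.0704
toothpaste: 5.8 × (2.60/1.80) = 5.8 × 1.444444 = 8.3778
diesel: 27.6 × (1.67/2.02) = 27.6 × 0.826733 = 22.8178
haircut: 30.3 × (20.66/28.40) = 30.3 × 0.727465 = 22.0422
eggs: 25.5 × (5.55/4.60) = 25.5 × 1.206522 = 30.7663
bus fare: 5.8 × (3.34/3.68) = 5.8 × 0.907609 = 5.2641
Index = Σ wᵢ·(p₁ᵢ/p₀ᵢ) = 5.0704 + 8.3778 + 22.8178 + 22.0422 + 30.7663 + 5.2641 = 94.3386

94.3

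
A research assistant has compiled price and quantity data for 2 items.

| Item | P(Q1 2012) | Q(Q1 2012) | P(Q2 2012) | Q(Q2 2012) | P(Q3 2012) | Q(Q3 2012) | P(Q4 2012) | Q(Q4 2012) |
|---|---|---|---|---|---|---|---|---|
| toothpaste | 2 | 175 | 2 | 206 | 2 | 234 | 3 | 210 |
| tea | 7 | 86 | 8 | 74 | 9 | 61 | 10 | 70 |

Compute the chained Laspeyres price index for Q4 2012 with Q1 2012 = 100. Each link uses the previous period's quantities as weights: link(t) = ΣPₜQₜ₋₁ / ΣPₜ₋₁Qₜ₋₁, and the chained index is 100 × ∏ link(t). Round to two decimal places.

151.03

Link Q1 2012→Q2 2012:
ΣP(Q2 2012)Q(Q1 2012) = 2×175 + 8×86 = 350 + 688 = 1038
ΣP(Q1 2012)Q(Q1 2012) = 2×175 + 7×86 = 350 + 602 = 952
link = 1038/952 = 1.090336
Link Q2 2012→Q3 2012:
ΣP(Q3 2012)Q(Q2 2012) = 2×206 + 9×74 = 412 + 666 = 1078
ΣP(Q2 2012)Q(Q2 2012) = 2×206 + 8×74 = 412 + 592 = 1004
link = 1078/1004 = 1.073705
Link Q3 2012→Q4 2012:
ΣP(Q4 2012)Q(Q3 2012) = 3×234 + 10×61 = 702 + 610 = 1312
ΣP(Q3 2012)Q(Q3 2012) = 2×234 + 9×61 = 468 + 549 = 1017
link = 1312/1017 = 1.290069
Chained index = 100 × 1.090336 × 1.073705 × 1.290069 = 151.0283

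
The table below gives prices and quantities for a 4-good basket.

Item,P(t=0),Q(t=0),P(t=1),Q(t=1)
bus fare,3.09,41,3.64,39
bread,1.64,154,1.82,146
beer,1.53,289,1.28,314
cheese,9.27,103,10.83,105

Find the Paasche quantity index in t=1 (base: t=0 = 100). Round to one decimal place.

101.7

Paasche quantity index uses current-period prices as weights.
ΣP(t=1)·Q(t=1) = 3.64×39 + 1.82×146 + 1.28×314 + 10.83×105 = 141.96 + 265.72 + 401.92 + 1137.15 = 1946.75
ΣP(t=1)·Q(t=0) = 3.64×41 + 1.82×154 + 1.28×289 + 10.83×103 = 149.24 + 280.28 + 369.92 + 1115.49 = 1914.93
Index = 1946.75 / 1914.93 × 100 = 101.6617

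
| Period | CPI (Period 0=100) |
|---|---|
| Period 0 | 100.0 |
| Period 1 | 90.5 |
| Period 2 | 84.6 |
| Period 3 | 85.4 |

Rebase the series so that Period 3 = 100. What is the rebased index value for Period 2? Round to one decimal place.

99.1

Rebased(Period 2) = 84.6 / 85.4 × 100 = 99.0632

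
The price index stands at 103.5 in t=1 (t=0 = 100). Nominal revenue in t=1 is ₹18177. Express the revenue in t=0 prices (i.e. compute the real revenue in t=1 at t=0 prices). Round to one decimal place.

Real = Nominal ÷ (Index/100) = 18177 ÷ (103.5/100)
     = 18177 ÷ 1.035 = 17562.3188

17562.3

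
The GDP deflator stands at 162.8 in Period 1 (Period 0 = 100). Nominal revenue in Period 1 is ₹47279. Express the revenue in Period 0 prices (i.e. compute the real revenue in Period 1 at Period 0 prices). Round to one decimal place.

29041.2

Real = Nominal ÷ (Index/100) = 47279 ÷ (162.8/100)
     = 47279 ÷ 1.628 = 29041.1548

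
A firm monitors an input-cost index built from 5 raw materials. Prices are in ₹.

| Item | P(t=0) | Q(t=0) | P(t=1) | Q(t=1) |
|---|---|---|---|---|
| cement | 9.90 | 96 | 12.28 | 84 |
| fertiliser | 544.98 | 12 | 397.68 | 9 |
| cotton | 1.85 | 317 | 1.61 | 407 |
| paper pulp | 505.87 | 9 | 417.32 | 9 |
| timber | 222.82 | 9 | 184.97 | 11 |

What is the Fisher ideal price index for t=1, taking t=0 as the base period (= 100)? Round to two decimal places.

81.56

Laspeyres component (base-period weights):
ΣP(t=1)Q(t=0) = 12.28×96 + 397.68×12 + 1.61×317 + 417.32×9 + 184.97×9 = 1178.88 + 4772.16 + 510.37 + 3755.88 + 1664.73 = 11882.02
ΣP(t=0)Q(t=0) = 9.90×96 + 544.98×12 + 1.85×317 + 505.87×9 + 222.82×9 = 950.4 + 6539.76 + 586.45 + 4552.83 + 2005.38 = 14634.82
L = 11882.02 / 14634.82 × 100 = 81.1901
Paasche component (current-period weights):
ΣP(t=1)Q(t=1) = 12.28×84 + 397.68×9 + 1.61×407 + 417.32×9 + 184.97×11 = 1031.52 + 3579.12 + 655.27 + 3755.88 + 2034.67 = 11056.46
ΣP(t=0)Q(t=1) = 9.90×84 + 544.98×9 + 1.85×407 + 505.87×9 + 222.82×11 = 831.6 + 4904.82 + 752.95 + 4552.83 + 2451.02 = 13493.22
P = 11056.46 / 13493.22 × 100 = 81.9409
Fisher = √(L × P) = √(81.1901 × 81.9409) = 81.5646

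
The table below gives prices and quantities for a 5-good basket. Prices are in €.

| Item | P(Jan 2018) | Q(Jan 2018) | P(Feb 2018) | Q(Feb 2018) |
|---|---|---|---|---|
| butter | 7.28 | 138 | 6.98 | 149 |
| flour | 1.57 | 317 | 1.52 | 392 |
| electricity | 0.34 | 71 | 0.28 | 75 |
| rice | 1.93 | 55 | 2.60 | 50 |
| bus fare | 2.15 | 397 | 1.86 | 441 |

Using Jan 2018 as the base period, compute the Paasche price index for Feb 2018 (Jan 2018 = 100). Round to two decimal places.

94.11

Paasche price index uses current-period quantities as weights.
ΣP(Feb 2018)·Q(Feb 2018) = 6.98×149 + 1.52×392 + 0.28×75 + 2.60×50 + 1.86×441 = 1040.02 + 595.84 + 21 + 130 + 820.26 = 2607.12
ΣP(Jan 2018)·Q(Feb 2018) = 7.28×149 + 1.57×392 + 0.34×75 + 1.93×50 + 2.15×441 = 1084.72 + 615.44 + 25.5 + 96.5 + 948.15 = 2770.31
Index = 2607.12 / 2770.31 × 100 = 94.1093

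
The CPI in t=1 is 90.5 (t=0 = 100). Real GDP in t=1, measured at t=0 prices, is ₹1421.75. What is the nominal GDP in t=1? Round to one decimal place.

Nominal = Real × (Index/100) = 1421.75 × (90.5/100)
        = 1421.75 × 0.905 = 1286.6838

1286.7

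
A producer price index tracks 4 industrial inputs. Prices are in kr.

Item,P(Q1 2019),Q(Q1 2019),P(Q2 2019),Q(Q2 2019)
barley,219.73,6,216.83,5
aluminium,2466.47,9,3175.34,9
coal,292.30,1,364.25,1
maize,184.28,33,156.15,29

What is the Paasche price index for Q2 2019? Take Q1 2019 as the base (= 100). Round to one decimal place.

119.4

Paasche price index uses current-period quantities as weights.
ΣP(Q2 2019)·Q(Q2 2019) = 216.83×5 + 3175.34×9 + 364.25×1 + 156.15×29 = 1084.15 + 28578.06 + 364.25 + 4528.35 = 34554.81
ΣP(Q1 2019)·Q(Q2 2019) = 219.73×5 + 2466.47×9 + 292.30×1 + 184.28×29 = 1098.65 + 22198.23 + 292.3 + 5344.12 = 28933.3
Index = 34554.81 / 28933.3 × 100 = 119.4292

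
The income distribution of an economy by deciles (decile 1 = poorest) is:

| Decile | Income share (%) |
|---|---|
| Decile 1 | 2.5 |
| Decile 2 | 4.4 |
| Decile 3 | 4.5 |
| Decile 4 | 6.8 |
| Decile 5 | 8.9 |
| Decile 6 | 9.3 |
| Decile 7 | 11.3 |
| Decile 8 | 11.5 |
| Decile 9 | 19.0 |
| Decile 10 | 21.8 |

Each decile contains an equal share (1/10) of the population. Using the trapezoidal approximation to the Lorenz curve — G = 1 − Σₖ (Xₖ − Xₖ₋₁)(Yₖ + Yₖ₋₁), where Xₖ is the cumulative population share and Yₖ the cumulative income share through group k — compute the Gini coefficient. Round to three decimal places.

0.325

Cumulative income shares Yₖ: 0.0250, 0.0690, 0.1140, 0.1820, 0.2710, 0.3640, 0.4770, 0.5920, 0.7820, 1.0000
Σ (Xₖ−Xₖ₋₁)(Yₖ+Yₖ₋₁) = (1/10)(0.0250+0.0000) + (1/10)(0.0690+0.0250) + (1/10)(0.1140+0.0690) + (1/10)(0.1820+0.1140) + (1/10)(0.2710+0.1820) + (1/10)(0.3640+0.2710) + (1/10)(0.4770+0.3640) + (1/10)(0.5920+0.4770) + (1/10)(0.7820+0.5920) + (1/10)(1.0000+0.7820)
  = 0.0025 + 0.0094 + 0.0183 + 0.0296 + 0.0453 + 0.0635 + 0.0841 + 0.1069 + 0.1374 + 0.1782 = 0.6752
G = 1 − 0.6752 = 0.3248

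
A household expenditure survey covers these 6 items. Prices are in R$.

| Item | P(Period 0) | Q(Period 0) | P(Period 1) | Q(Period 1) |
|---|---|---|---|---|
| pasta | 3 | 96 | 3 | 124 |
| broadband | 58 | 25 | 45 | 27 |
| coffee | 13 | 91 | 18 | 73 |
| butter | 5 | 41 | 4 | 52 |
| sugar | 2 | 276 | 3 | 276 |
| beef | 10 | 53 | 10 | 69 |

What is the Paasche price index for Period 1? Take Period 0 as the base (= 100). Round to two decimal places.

Paasche price index uses current-period quantities as weights.
ΣP(Period 1)·Q(Period 1) = 3×124 + 45×27 + 18×73 + 4×52 + 3×276 + 10×69 = 372 + 1215 + 1314 + 208 + 828 + 690 = 4627
ΣP(Period 0)·Q(Period 1) = 3×124 + 58×27 + 13×73 + 5×52 + 2×276 + 10×69 = 372 + 1566 + 949 + 260 + 552 + 690 = 4389
Index = 4627 / 4389 × 100 = 105.4226

105.42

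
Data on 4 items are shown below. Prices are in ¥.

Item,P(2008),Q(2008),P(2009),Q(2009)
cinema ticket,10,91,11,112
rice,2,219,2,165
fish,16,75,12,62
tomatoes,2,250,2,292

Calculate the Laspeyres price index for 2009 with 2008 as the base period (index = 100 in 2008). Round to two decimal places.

Laspeyres price index uses base-period quantities as weights.
ΣP(2009)·Q(2008) = 11×91 + 2×219 + 12×75 + 2×250 = 1001 + 438 + 900 + 500 = 2839
ΣP(2008)·Q(2008) = 10×91 + 2×219 + 16×75 + 2×250 = 910 + 438 + 1200 + 500 = 3048
Index = 2839 / 3048 × 100 = 93.1430

93.14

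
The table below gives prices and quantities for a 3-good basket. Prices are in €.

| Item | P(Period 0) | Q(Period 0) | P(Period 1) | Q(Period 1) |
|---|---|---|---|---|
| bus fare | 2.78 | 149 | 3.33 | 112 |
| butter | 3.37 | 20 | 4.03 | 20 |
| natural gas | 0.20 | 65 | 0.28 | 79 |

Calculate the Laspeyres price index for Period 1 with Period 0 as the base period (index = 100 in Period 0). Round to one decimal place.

120.3

Laspeyres price index uses base-period quantities as weights.
ΣP(Period 1)·Q(Period 0) = 3.33×149 + 4.03×20 + 0.28×65 = 496.17 + 80.6 + 18.2 = 594.97
ΣP(Period 0)·Q(Period 0) = 2.78×149 + 3.37×20 + 0.20×65 = 414.22 + 67.4 + 13 = 494.62
Index = 594.97 / 494.62 × 100 = 120.2883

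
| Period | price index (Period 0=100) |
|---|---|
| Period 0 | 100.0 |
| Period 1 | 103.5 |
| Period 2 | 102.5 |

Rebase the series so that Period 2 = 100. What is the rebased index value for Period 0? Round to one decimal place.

Rebased(Period 0) = 100.0 / 102.5 × 100 = 97.5610

97.6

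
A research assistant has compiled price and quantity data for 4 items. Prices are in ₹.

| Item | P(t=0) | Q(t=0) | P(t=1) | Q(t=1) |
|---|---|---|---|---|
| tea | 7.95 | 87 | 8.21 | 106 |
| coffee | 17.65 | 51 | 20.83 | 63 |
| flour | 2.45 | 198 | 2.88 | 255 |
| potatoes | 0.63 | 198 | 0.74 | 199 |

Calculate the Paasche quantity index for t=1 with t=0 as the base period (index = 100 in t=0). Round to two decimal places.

Paasche quantity index uses current-period prices as weights.
ΣP(t=1)·Q(t=1) = 8.21×106 + 20.83×63 + 2.88×255 + 0.74×199 = 870.26 + 1312.29 + 734.4 + 147.26 = 3064.21
ΣP(t=1)·Q(t=0) = 8.21×87 + 20.83×51 + 2.88×198 + 0.74×198 = 714.27 + 1062.33 + 570.24 + 146.52 = 2493.36
Index = 3064.21 / 2493.36 × 100 = 122.8948

122.89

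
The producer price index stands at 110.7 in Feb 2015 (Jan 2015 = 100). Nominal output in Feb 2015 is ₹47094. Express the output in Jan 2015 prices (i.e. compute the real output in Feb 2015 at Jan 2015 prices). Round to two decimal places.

42542.01

Real = Nominal ÷ (Index/100) = 47094 ÷ (110.7/100)
     = 47094 ÷ 1.107 = 42542.0054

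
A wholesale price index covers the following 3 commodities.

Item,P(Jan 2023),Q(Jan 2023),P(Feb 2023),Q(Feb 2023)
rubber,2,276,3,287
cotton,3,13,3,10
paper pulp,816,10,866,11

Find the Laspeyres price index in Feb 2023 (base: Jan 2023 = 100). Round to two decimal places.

Laspeyres price index uses base-period quantities as weights.
ΣP(Feb 2023)·Q(Jan 2023) = 3×276 + 3×13 + 866×10 = 828 + 39 + 8660 = 9527
ΣP(Jan 2023)·Q(Jan 2023) = 2×276 + 3×13 + 816×10 = 552 + 39 + 8160 = 8751
Index = 9527 / 8751 × 100 = 108.8676

108.87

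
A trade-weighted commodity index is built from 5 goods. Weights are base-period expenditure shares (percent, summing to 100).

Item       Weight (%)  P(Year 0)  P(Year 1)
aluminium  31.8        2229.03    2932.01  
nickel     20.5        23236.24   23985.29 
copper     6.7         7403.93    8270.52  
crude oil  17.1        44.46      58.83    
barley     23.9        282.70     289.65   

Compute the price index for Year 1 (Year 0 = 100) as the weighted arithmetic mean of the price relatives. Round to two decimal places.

aluminium: 31.8 × (2932.01/2229.03) = 31.8 × 1.315375 = 41.8289
nickel: 20.5 × (23985.29/23236.24) = 20.5 × 1.032236 = 21.1608
copper: 6.7 × (8270.52/7403.93) = 6.7 × 1.117045 = 7.4842
crude oil: 17.1 × (58.83/44.46) = 17.1 × 1.323212 = 22.6269
barley: 23.9 × (289.65/282.70) = 23.9 × 1.024584 = 24.4876
Index = Σ wᵢ·(p₁ᵢ/p₀ᵢ) = 41.8289 + 21.1608 + 7.4842 + 22.6269 + 24.4876 = 117.5885

117.59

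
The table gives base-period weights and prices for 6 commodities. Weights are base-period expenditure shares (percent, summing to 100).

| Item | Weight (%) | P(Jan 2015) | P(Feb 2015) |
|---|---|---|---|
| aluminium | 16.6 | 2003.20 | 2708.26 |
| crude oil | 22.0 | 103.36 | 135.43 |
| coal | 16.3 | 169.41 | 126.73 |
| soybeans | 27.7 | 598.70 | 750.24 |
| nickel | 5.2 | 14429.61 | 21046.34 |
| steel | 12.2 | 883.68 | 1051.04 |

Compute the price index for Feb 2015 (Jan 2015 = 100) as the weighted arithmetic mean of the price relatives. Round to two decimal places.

aluminium: 16.6 × (2708.26/2003.20) = 16.6 × 1.351967 = 22.4426
crude oil: 22.0 × (135.43/103.36) = 22.0 × 1.310275 = 28.8260
coal: 16.3 × (126.73/169.41) = 16.3 × 0.748067 = 12.1935
soybeans: 27.7 × (750.24/598.70) = 27.7 × 1.253115 = 34.7113
nickel: 5.2 × (21046.34/14429.61) = 5.2 × 1.458552 = 7.5845
steel: 12.2 × (1051.04/883.68) = 12.2 × 1.189390 = 14.5106
Index = Σ wᵢ·(p₁ᵢ/p₀ᵢ) = 22.4426 + 28.8260 + 12.1935 + 34.7113 + 7.5845 + 14.5106 = 120.2685

120.27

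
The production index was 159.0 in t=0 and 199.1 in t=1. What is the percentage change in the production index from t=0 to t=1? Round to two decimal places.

25.22%

Change = (199.1 − 159.0) / 159.0 × 100
       = 40.1 / 159.0 × 100 = 25.2201%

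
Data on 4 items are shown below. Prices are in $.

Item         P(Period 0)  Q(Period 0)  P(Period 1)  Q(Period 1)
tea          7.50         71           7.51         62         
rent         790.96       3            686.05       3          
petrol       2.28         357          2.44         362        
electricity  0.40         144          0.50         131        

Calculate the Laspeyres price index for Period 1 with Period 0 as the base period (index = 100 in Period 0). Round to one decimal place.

Laspeyres price index uses base-period quantities as weights.
ΣP(Period 1)·Q(Period 0) = 7.51×71 + 686.05×3 + 2.44×357 + 0.50×144 = 533.21 + 2058.15 + 871.08 + 72 = 3534.44
ΣP(Period 0)·Q(Period 0) = 7.50×71 + 790.96×3 + 2.28×357 + 0.40×144 = 532.5 + 2372.88 + 813.96 + 57.6 = 3776.94
Index = 3534.44 / 3776.94 × 100 = 93.5795

93.6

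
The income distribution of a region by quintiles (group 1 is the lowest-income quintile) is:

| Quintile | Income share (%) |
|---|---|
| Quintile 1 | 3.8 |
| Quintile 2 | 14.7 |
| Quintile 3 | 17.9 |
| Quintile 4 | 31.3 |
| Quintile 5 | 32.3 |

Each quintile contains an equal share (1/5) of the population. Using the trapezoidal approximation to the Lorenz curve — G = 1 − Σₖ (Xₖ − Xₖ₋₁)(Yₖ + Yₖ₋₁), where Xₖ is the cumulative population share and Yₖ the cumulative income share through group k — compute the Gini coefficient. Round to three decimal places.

Cumulative income shares Yₖ: 0.0380, 0.1850, 0.3640, 0.6770, 1.0000
Σ (Xₖ−Xₖ₋₁)(Yₖ+Yₖ₋₁) = (1/5)(0.0380+0.0000) + (1/5)(0.1850+0.0380) + (1/5)(0.3640+0.1850) + (1/5)(0.6770+0.3640) + (1/5)(1.0000+0.6770)
  = 0.0076 + 0.0446 + 0.1098 + 0.2082 + 0.3354 = 0.7056
G = 1 − 0.7056 = 0.2944

0.294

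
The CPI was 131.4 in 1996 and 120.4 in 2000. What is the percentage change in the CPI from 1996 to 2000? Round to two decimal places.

Change = (120.4 − 131.4) / 131.4 × 100
       = -11.0 / 131.4 × 100 = -8.3714%

-8.37%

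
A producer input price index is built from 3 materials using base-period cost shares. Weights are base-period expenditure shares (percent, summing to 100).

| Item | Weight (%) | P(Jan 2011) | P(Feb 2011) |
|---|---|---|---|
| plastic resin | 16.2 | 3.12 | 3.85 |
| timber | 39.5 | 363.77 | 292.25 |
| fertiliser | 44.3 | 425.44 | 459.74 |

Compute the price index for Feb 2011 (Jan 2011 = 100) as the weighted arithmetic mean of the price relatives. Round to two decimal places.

99.60

plastic resin: 16.2 × (3.85/3.12) = 16.2 × 1.233974 = 19.9904
timber: 39.5 × (292.25/363.77) = 39.5 × 0.803392 = 31.7340
fertiliser: 44.3 × (459.74/425.44) = 44.3 × 1.080622 = 47.8716
Index = Σ wᵢ·(p₁ᵢ/p₀ᵢ) = 19.9904 + 31.7340 + 47.8716 = 99.5960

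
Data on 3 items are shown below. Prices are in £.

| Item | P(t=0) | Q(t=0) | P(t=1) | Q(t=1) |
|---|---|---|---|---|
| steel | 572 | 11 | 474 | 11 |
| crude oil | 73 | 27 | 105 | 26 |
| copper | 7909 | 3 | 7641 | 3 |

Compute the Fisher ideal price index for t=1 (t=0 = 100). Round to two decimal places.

Laspeyres component (base-period weights):
ΣP(t=1)Q(t=0) = 474×11 + 105×27 + 7641×3 = 5214 + 2835 + 22923 = 30972
ΣP(t=0)Q(t=0) = 572×11 + 73×27 + 7909×3 = 6292 + 1971 + 23727 = 31990
L = 30972 / 31990 × 100 = 96.8178
Paasche component (current-period weights):
ΣP(t=1)Q(t=1) = 474×11 + 105×26 + 7641×3 = 5214 + 2730 + 22923 = 30867
ΣP(t=0)Q(t=1) = 572×11 + 73×26 + 7909×3 = 6292 + 1898 + 23727 = 31917
P = 30867 / 31917 × 100 = 96.7102
Fisher = √(L × P) = √(96.8178 × 96.7102) = 96.7640

96.76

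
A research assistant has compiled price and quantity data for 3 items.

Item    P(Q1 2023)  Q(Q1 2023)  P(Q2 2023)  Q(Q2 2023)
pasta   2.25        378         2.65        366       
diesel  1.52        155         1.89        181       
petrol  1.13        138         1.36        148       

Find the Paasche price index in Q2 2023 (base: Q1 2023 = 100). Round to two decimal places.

Paasche price index uses current-period quantities as weights.
ΣP(Q2 2023)·Q(Q2 2023) = 2.65×366 + 1.89×181 + 1.36×148 = 969.9 + 342.09 + 201.28 = 1513.27
ΣP(Q1 2023)·Q(Q2 2023) = 2.25×366 + 1.52×181 + 1.13×148 = 823.5 + 275.12 + 167.24 = 1265.86
Index = 1513.27 / 1265.86 × 100 = 119.5448

119.54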